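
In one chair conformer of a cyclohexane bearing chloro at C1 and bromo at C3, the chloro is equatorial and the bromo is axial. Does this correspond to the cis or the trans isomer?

C1 and C3 have the same parity, so their axial bonds point in the same direction.
With same-parity carbons, two substituents on the same face are both axial or both equatorial; opposite faces give one of each.
Here the groups are equatorial/axial → opposite face → trans.

trans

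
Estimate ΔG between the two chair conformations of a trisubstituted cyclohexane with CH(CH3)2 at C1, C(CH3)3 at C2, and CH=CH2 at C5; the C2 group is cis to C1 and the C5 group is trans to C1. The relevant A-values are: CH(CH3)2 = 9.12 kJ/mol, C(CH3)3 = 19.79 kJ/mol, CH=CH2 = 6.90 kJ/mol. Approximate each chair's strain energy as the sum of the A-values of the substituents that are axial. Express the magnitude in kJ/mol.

17.57 kJ/mol

Chair I (isopropyl axial, tert-butyl equatorial, vinyl equatorial): E = 9.12 kJ/mol.
Chair II (isopropyl equatorial, tert-butyl axial, vinyl axial): E = 26.69 kJ/mol.
ΔE = 26.69 − 9.12 = 17.57 kJ/mol; chair I is more stable.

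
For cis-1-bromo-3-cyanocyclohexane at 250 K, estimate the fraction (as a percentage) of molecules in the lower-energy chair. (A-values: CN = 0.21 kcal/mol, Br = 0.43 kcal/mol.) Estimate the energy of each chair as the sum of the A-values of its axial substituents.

78.4%

C1 and C3 have the same parity, so for the cis isomer the two substituents are e,e in one chair and a,a in the other.
Chair I (cyano axial, bromo axial): E = 0.64 kcal/mol; chair II (cyano equatorial, bromo equatorial): E = 0.00 kcal/mol.
ΔG = 0.64 kcal/mol between the two chairs.
K = exp(ΔG/RT) with R = 1.987×10⁻³ kcal mol⁻¹ K⁻¹ and T = 250 K gives K ≈ 3.63.
Fraction in the lower-energy chair = K/(K+1) = 78.4%.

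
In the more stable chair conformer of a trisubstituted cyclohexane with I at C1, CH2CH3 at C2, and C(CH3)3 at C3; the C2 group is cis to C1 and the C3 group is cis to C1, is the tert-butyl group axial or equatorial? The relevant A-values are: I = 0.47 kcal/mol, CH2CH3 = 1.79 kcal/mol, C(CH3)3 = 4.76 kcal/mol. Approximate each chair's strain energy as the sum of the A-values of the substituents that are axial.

equatorial

Chair I (iodo axial, ethyl equatorial, tert-butyl axial): E = 5.23 kcal/mol.
Chair II (iodo equatorial, ethyl axial, tert-butyl equatorial): E = 1.79 kcal/mol.
Chair II is the more stable (lower-energy) conformer, and in that chair the tert-butyl group is equatorial.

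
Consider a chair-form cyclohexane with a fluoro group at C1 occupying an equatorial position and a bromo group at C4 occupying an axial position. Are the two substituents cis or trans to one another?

C1 and C4 have opposite parity, so their axial bonds point in opposite directions.
With opposite-parity carbons, two substituents on the same face are one axial and one equatorial; opposite faces give both axial or both equatorial.
Here the groups are equatorial/axial → same face → cis.

cis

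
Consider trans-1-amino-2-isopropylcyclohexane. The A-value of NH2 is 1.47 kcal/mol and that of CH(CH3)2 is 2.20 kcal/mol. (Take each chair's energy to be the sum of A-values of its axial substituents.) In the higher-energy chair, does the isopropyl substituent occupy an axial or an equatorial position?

axial

C1 and C2 have opposite parity, so for the trans isomer the two substituents are e,e in one chair and a,a in the other.
Chair I (amino axial, isopropyl axial): E = 3.67 kcal/mol.
Chair II (amino equatorial, isopropyl equatorial): E = 0.00 kcal/mol.
Chair I is the less stable (higher-energy) conformer, and in that chair the isopropyl group is axial.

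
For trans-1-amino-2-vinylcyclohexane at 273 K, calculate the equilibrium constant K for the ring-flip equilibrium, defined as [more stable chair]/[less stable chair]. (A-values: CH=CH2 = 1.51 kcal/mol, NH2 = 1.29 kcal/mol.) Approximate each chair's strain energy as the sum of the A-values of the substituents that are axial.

C1 and C2 have opposite parity, so for the trans isomer the two substituents are e,e in one chair and a,a in the other.
Chair I (vinyl axial, amino axial): E = 2.80 kcal/mol; chair II (vinyl equatorial, amino equatorial): E = 0.00 kcal/mol.
ΔG = 2.80 kcal/mol between the two chairs.
K = exp(ΔG/RT) with R = 1.987×10⁻³ kcal mol⁻¹ K⁻¹ and T = 273 K gives K ≈ 174.

K ≈ 174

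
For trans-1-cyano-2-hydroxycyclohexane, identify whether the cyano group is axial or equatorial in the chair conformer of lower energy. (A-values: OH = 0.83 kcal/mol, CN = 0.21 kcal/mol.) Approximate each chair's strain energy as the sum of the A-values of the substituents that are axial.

equatorial

C1 and C2 have opposite parity, so for the trans isomer the two substituents are e,e in one chair and a,a in the other.
Chair I (hydroxyl axial, cyano axial): E = 1.04 kcal/mol.
Chair II (hydroxyl equatorial, cyano equatorial): E = 0.00 kcal/mol.
Chair II is the more stable (lower-energy) conformer, and in that chair the cyano group is equatorial.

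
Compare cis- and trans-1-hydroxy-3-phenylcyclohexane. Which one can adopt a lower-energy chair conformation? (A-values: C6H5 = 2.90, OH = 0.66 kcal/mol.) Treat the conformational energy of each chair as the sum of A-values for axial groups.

cis

At 1,3 positions (parity same): cis → (e,e or a,a); trans → (a,e or e,a).
Best chair for cis: E = 0.00 kcal/mol; best chair for trans: E = 0.66 kcal/mol.
The cis isomer is lower by 0.66 kcal/mol.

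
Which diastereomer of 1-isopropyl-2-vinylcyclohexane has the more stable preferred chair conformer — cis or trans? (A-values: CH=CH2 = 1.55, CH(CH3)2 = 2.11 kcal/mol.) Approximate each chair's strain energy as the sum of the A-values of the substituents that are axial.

At 1,2 positions (parity opposite): cis → (a,e or e,a); trans → (e,e or a,a).
Best chair for cis: E = 1.55 kcal/mol; best chair for trans: E = 0.00 kcal/mol.
The trans isomer is lower by 1.55 kcal/mol.

trans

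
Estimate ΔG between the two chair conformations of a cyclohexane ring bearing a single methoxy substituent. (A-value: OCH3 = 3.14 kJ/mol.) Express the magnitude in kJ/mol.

A monosubstituted cyclohexane has one chair with the methoxy group axial (E = A = 3.14 kJ/mol) and one with it equatorial (E = 0).
ΔE = 3.14 − 0 = 3.14 kJ/mol.

3.14 kJ/mol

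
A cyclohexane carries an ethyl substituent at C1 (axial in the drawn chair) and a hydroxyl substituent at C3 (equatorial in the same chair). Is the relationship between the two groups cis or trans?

trans

C1 and C3 have the same parity, so their axial bonds point in the same direction.
With same-parity carbons, two substituents on the same face are both axial or both equatorial; opposite faces give one of each.
Here the groups are axial/equatorial → opposite face → trans.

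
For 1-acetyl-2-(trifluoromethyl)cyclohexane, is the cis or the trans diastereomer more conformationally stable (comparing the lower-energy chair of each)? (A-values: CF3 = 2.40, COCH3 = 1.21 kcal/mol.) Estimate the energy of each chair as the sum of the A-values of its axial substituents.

At 1,2 positions (parity opposite): cis → (a,e or e,a); trans → (e,e or a,a).
Best chair for cis: E = 1.21 kcal/mol; best chair for trans: E = 0.00 kcal/mol.
The trans isomer is lower by 1.21 kcal/mol.

trans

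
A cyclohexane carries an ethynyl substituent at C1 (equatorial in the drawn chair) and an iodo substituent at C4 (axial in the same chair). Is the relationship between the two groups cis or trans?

C1 and C4 have opposite parity, so their axial bonds point in opposite directions.
With opposite-parity carbons, two substituents on the same face are one axial and one equatorial; opposite faces give both axial or both equatorial.
Here the groups are equatorial/axial → same face → cis.

cis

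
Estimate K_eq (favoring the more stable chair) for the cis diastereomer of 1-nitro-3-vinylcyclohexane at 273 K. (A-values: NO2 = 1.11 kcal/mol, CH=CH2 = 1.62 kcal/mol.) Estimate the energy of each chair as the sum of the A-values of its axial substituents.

C1 and C3 have the same parity, so for the cis isomer the two substituents are e,e in one chair and a,a in the other.
Chair I (nitro axial, vinyl axial): E = 2.73 kcal/mol; chair II (nitro equatorial, vinyl equatorial): E = 0.00 kcal/mol.
ΔG = 2.73 kcal/mol between the two chairs.
K = exp(ΔG/RT) with R = 1.987×10⁻³ kcal mol⁻¹ K⁻¹ and T = 273 K gives K ≈ 153.

K ≈ 153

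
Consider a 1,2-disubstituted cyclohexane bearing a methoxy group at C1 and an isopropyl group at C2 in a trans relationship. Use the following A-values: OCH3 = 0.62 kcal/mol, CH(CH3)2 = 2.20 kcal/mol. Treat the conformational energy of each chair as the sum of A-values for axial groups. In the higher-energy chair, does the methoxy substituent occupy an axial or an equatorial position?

axial

C1 and C2 have opposite parity, so for the trans isomer the two substituents are e,e in one chair and a,a in the other.
Chair I (methoxy axial, isopropyl axial): E = 2.82 kcal/mol.
Chair II (methoxy equatorial, isopropyl equatorial): E = 0.00 kcal/mol.
Chair I is the less stable (higher-energy) conformer, and in that chair the methoxy group is axial.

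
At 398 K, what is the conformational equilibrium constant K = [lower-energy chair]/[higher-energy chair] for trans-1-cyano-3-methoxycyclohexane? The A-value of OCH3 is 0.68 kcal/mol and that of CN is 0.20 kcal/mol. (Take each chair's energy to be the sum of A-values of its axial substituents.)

C1 and C3 have the same parity, so for the trans isomer the two substituents are one axial and one equatorial in each chair.
Chair I (methoxy axial, cyano equatorial): E = 0.68 kcal/mol; chair II (methoxy equatorial, cyano axial): E = 0.20 kcal/mol.
ΔG = 0.48 kcal/mol between the two chairs.
K = exp(ΔG/RT) with R = 1.987×10⁻³ kcal mol⁻¹ K⁻¹ and T = 398 K gives K ≈ 1.83.

K ≈ 1.83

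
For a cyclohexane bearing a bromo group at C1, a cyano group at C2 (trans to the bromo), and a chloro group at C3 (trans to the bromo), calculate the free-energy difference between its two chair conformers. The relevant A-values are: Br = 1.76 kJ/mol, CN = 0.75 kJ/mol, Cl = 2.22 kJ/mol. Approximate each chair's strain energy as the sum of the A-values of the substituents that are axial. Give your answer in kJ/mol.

Chair I (bromo axial, cyano axial, chloro equatorial): E = 2.51 kJ/mol.
Chair II (bromo equatorial, cyano equatorial, chloro axial): E = 2.22 kJ/mol.
ΔE = 2.51 − 2.22 = 0.29 kJ/mol; chair II is more stable.

0.29 kJ/mol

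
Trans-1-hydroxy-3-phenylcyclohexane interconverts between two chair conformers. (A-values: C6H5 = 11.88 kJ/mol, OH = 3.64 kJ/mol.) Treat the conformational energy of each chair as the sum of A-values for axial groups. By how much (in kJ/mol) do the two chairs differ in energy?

8.24 kJ/mol

C1 and C3 have the same parity, so for the trans isomer the two substituents are one axial and one equatorial in each chair.
Chair I (phenyl axial, hydroxyl equatorial): E = 11.88 kJ/mol.
Chair II (phenyl equatorial, hydroxyl axial): E = 3.64 kJ/mol.
ΔE = 11.88 − 3.64 = 8.24 kJ/mol; chair II is more stable.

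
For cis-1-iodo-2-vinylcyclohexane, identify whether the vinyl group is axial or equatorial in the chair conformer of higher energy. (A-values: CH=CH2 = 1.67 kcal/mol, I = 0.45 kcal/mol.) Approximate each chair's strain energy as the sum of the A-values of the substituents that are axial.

C1 and C2 have opposite parity, so for the cis isomer the two substituents are one axial and one equatorial in each chair.
Chair I (vinyl axial, iodo equatorial): E = 1.67 kcal/mol.
Chair II (vinyl equatorial, iodo axial): E = 0.45 kcal/mol.
Chair I is the less stable (higher-energy) conformer, and in that chair the vinyl group is axial.

axial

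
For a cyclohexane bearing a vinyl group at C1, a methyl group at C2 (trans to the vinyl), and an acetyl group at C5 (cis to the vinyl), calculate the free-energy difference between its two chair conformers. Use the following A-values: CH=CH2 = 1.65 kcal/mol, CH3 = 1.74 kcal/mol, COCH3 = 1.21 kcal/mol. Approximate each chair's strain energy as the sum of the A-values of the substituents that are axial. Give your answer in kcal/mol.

Chair I (vinyl axial, methyl axial, acetyl axial): E = 4.60 kcal/mol.
Chair II (vinyl equatorial, methyl equatorial, acetyl equatorial): E = 0.00 kcal/mol.
ΔE = 4.60 − 0.00 = 4.60 kcal/mol; chair II is more stable.

4.60 kcal/mol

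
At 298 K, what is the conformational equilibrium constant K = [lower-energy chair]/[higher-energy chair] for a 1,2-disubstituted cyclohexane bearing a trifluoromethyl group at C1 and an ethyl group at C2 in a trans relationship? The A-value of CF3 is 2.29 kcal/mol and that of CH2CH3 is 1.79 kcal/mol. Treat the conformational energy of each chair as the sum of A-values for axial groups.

K ≈ 983

C1 and C2 have opposite parity, so for the trans isomer the two substituents are e,e in one chair and a,a in the other.
Chair I (trifluoromethyl axial, ethyl axial): E = 4.08 kcal/mol; chair II (trifluoromethyl equatorial, ethyl equatorial): E = 0.00 kcal/mol.
ΔG = 4.08 kcal/mol between the two chairs.
K = exp(ΔG/RT) with R = 1.987×10⁻³ kcal mol⁻¹ K⁻¹ and T = 298 K gives K ≈ 983.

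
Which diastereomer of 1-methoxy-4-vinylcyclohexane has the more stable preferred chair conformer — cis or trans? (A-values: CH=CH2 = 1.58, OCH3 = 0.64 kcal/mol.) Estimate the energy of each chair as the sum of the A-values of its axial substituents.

trans

At 1,4 positions (parity opposite): cis → (a,e or e,a); trans → (e,e or a,a).
Best chair for cis: E = 0.64 kcal/mol; best chair for trans: E = 0.00 kcal/mol.
The trans isomer is lower by 0.64 kcal/mol.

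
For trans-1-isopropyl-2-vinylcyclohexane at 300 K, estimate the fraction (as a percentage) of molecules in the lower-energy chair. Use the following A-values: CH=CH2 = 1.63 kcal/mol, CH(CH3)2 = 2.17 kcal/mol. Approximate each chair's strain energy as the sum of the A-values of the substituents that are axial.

99.8%

C1 and C2 have opposite parity, so for the trans isomer the two substituents are e,e in one chair and a,a in the other.
Chair I (vinyl axial, isopropyl axial): E = 3.80 kcal/mol; chair II (vinyl equatorial, isopropyl equatorial): E = 0.00 kcal/mol.
ΔG = 3.80 kcal/mol between the two chairs.
K = exp(ΔG/RT) with R = 1.987×10⁻³ kcal mol⁻¹ K⁻¹ and T = 300 K gives K ≈ 587.
Fraction in the lower-energy chair = K/(K+1) = 99.8%.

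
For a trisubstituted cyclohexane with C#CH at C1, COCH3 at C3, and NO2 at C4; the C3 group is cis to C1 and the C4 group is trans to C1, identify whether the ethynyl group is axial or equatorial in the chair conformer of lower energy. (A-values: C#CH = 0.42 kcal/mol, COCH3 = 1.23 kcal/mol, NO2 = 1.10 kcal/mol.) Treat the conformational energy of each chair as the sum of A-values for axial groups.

Chair I (ethynyl axial, acetyl axial, nitro axial): E = 2.75 kcal/mol.
Chair II (ethynyl equatorial, acetyl equatorial, nitro equatorial): E = 0.00 kcal/mol.
Chair II is the more stable (lower-energy) conformer, and in that chair the ethynyl group is equatorial.

equatorial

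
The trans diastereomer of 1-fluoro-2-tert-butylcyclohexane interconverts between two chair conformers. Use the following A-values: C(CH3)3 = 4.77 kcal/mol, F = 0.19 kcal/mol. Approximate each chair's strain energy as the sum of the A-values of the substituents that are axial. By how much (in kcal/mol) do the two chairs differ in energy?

C1 and C2 have opposite parity, so for the trans isomer the two substituents are e,e in one chair and a,a in the other.
Chair I (tert-butyl axial, fluoro axial): E = 4.96 kcal/mol.
Chair II (tert-butyl equatorial, fluoro equatorial): E = 0.00 kcal/mol.
ΔE = 4.96 − 0.00 = 4.96 kcal/mol; chair II is more stable.

4.96 kcal/mol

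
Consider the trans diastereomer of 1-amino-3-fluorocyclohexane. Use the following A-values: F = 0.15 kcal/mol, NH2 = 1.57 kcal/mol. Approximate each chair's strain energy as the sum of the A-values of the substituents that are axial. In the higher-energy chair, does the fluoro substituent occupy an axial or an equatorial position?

equatorial

C1 and C3 have the same parity, so for the trans isomer the two substituents are one axial and one equatorial in each chair.
Chair I (fluoro axial, amino equatorial): E = 0.15 kcal/mol.
Chair II (fluoro equatorial, amino axial): E = 1.57 kcal/mol.
Chair II is the less stable (higher-energy) conformer, and in that chair the fluoro group is equatorial.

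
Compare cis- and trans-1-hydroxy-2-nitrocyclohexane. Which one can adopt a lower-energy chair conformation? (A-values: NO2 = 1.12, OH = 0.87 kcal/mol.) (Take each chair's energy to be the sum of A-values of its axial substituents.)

At 1,2 positions (parity opposite): cis → (a,e or e,a); trans → (e,e or a,a).
Best chair for cis: E = 0.87 kcal/mol; best chair for trans: E = 0.00 kcal/mol.
The trans isomer is lower by 0.87 kcal/mol.

trans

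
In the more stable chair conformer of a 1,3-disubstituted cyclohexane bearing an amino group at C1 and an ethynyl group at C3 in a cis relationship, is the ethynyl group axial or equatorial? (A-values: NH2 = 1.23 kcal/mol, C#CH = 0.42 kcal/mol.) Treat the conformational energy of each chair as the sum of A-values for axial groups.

C1 and C3 have the same parity, so for the cis isomer the two substituents are e,e in one chair and a,a in the other.
Chair I (amino axial, ethynyl axial): E = 1.65 kcal/mol.
Chair II (amino equatorial, ethynyl equatorial): E = 0.00 kcal/mol.
Chair II is the more stable (lower-energy) conformer, and in that chair the ethynyl group is equatorial.

equatorial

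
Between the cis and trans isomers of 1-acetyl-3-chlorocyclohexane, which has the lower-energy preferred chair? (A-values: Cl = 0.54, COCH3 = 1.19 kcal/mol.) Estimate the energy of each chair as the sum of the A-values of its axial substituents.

At 1,3 positions (parity same): cis → (e,e or a,a); trans → (a,e or e,a).
Best chair for cis: E = 0.00 kcal/mol; best chair for trans: E = 0.54 kcal/mol.
The cis isomer is lower by 0.54 kcal/mol.

cis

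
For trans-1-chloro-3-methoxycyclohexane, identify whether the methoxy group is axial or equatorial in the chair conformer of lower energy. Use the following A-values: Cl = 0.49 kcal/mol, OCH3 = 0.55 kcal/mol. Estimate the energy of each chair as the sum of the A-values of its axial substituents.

equatorial

C1 and C3 have the same parity, so for the trans isomer the two substituents are one axial and one equatorial in each chair.
Chair I (chloro axial, methoxy equatorial): E = 0.49 kcal/mol.
Chair II (chloro equatorial, methoxy axial): E = 0.55 kcal/mol.
Chair I is the more stable (lower-energy) conformer, and in that chair the methoxy group is equatorial.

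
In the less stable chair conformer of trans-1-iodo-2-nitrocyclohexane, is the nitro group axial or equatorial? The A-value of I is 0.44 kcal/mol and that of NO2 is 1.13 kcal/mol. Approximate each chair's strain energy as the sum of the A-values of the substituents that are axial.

C1 and C2 have opposite parity, so for the trans isomer the two substituents are e,e in one chair and a,a in the other.
Chair I (iodo axial, nitro axial): E = 1.57 kcal/mol.
Chair II (iodo equatorial, nitro equatorial): E = 0.00 kcal/mol.
Chair I is the less stable (higher-energy) conformer, and in that chair the nitro group is axial.

axial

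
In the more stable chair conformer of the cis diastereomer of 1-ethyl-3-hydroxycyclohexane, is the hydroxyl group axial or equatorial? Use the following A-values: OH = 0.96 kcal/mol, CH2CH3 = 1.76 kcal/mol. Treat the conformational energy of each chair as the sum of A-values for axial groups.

equatorial

C1 and C3 have the same parity, so for the cis isomer the two substituents are e,e in one chair and a,a in the other.
Chair I (hydroxyl axial, ethyl axial): E = 2.72 kcal/mol.
Chair II (hydroxyl equatorial, ethyl equatorial): E = 0.00 kcal/mol.
Chair II is the more stable (lower-energy) conformer, and in that chair the hydroxyl group is equatorial.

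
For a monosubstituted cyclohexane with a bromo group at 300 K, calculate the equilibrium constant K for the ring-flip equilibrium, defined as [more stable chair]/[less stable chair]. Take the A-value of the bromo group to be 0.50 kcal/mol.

One chair has the bromo group axial (E = 0.50 kcal/mol) and the other has it equatorial (E = 0).
ΔG = 0.50 kcal/mol between the two chairs.
K = exp(ΔG/RT) with R = 1.987×10⁻³ kcal mol⁻¹ K⁻¹ and T = 300 K gives K ≈ 2.31.

K ≈ 2.31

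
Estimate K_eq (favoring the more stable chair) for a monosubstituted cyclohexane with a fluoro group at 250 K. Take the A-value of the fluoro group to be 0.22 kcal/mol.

One chair has the fluoro group axial (E = 0.22 kcal/mol) and the other has it equatorial (E = 0).
ΔG = 0.22 kcal/mol between the two chairs.
K = exp(ΔG/RT) with R = 1.987×10⁻³ kcal mol⁻¹ K⁻¹ and T = 250 K gives K ≈ 1.56.

K ≈ 1.56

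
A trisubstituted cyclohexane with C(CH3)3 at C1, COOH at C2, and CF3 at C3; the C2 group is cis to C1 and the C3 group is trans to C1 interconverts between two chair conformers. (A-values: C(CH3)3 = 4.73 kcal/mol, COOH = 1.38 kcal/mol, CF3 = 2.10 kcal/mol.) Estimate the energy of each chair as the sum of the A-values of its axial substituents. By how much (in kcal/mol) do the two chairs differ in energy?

Chair I (tert-butyl axial, carboxyl equatorial, trifluoromethyl equatorial): E = 4.73 kcal/mol.
Chair II (tert-butyl equatorial, carboxyl axial, trifluoromethyl axial): E = 3.48 kcal/mol.
ΔE = 4.73 − 3.48 = 1.25 kcal/mol; chair II is more stable.

1.25 kcal/mol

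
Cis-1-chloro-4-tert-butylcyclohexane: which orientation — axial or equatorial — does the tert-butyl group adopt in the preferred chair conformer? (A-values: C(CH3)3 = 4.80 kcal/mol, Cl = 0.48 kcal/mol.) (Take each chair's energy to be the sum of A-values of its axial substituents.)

equatorial

C1 and C4 have opposite parity, so for the cis isomer the two substituents are one axial and one equatorial in each chair.
Chair I (tert-butyl axial, chloro equatorial): E = 4.80 kcal/mol.
Chair II (tert-butyl equatorial, chloro axial): E = 0.48 kcal/mol.
Chair II is the more stable (lower-energy) conformer, and in that chair the tert-butyl group is equatorial.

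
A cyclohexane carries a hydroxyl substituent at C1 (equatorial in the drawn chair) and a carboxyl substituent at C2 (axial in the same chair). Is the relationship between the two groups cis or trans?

C1 and C2 have opposite parity, so their axial bonds point in opposite directions.
With opposite-parity carbons, two substituents on the same face are one axial and one equatorial; opposite faces give both axial or both equatorial.
Here the groups are equatorial/axial → same face → cis.

cis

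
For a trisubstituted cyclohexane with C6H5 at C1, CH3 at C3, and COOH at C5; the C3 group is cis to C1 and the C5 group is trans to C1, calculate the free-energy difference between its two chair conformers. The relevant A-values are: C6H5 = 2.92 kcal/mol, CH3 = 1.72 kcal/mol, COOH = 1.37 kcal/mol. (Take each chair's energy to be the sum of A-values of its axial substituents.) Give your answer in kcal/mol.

Chair I (phenyl axial, methyl axial, carboxyl equatorial): E = 4.64 kcal/mol.
Chair II (phenyl equatorial, methyl equatorial, carboxyl axial): E = 1.37 kcal/mol.
ΔE = 4.64 − 1.37 = 3.27 kcal/mol; chair II is more stable.

3.27 kcal/mol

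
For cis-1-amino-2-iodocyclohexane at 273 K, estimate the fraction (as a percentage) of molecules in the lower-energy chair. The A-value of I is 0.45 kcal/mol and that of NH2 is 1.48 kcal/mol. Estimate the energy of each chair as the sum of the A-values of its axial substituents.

C1 and C2 have opposite parity, so for the cis isomer the two substituents are one axial and one equatorial in each chair.
Chair I (iodo axial, amino equatorial): E = 0.45 kcal/mol; chair II (iodo equatorial, amino axial): E = 1.48 kcal/mol.
ΔG = 1.03 kcal/mol between the two chairs.
K = exp(ΔG/RT) with R = 1.987×10⁻³ kcal mol⁻¹ K⁻¹ and T = 273 K gives K ≈ 6.68.
Fraction in the lower-energy chair = K/(K+1) = 87.0%.

87.0%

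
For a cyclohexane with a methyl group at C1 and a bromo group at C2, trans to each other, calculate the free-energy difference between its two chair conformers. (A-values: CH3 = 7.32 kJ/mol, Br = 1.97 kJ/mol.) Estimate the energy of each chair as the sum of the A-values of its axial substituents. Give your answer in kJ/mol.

C1 and C2 have opposite parity, so for the trans isomer the two substituents are e,e in one chair and a,a in the other.
Chair I (methyl axial, bromo axial): E = 9.29 kJ/mol.
Chair II (methyl equatorial, bromo equatorial): E = 0.00 kJ/mol.
ΔE = 9.29 − 0.00 = 9.29 kJ/mol; chair II is more stable.

9.29 kJ/mol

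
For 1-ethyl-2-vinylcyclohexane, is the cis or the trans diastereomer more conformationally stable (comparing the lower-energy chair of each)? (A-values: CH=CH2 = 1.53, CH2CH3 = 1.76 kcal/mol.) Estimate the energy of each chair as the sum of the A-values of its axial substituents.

trans

At 1,2 positions (parity opposite): cis → (a,e or e,a); trans → (e,e or a,a).
Best chair for cis: E = 1.53 kcal/mol; best chair for trans: E = 0.00 kcal/mol.
The trans isomer is lower by 1.53 kcal/mol.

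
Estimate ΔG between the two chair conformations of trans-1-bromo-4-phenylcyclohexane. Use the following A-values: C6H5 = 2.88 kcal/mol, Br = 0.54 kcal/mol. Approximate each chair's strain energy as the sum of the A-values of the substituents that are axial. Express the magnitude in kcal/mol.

C1 and C4 have opposite parity, so for the trans isomer the two substituents are e,e in one chair and a,a in the other.
Chair I (phenyl axial, bromo axial): E = 3.42 kcal/mol.
Chair II (phenyl equatorial, bromo equatorial): E = 0.00 kcal/mol.
ΔE = 3.42 − 0.00 = 3.42 kcal/mol; chair II is more stable.

3.42 kcal/mol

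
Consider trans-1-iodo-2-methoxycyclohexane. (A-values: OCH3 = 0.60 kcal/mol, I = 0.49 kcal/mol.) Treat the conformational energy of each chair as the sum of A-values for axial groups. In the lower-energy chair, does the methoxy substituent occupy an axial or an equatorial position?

C1 and C2 have opposite parity, so for the trans isomer the two substituents are e,e in one chair and a,a in the other.
Chair I (methoxy axial, iodo axial): E = 1.09 kcal/mol.
Chair II (methoxy equatorial, iodo equatorial): E = 0.00 kcal/mol.
Chair II is the more stable (lower-energy) conformer, and in that chair the methoxy group is equatorial.

equatorial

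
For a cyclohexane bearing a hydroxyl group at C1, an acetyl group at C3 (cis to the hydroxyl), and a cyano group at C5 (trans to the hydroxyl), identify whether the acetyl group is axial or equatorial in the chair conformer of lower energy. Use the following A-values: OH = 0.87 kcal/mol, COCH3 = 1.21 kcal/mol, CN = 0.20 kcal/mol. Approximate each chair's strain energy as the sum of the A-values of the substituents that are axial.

equatorial

Chair I (hydroxyl axial, acetyl axial, cyano equatorial): E = 2.08 kcal/mol.
Chair II (hydroxyl equatorial, acetyl equatorial, cyano axial): E = 0.20 kcal/mol.
Chair II is the more stable (lower-energy) conformer, and in that chair the acetyl group is equatorial.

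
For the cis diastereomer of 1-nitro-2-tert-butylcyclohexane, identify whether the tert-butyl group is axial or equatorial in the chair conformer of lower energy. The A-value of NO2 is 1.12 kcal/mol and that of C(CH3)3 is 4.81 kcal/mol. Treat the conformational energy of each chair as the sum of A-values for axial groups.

C1 and C2 have opposite parity, so for the cis isomer the two substituents are one axial and one equatorial in each chair.
Chair I (nitro axial, tert-butyl equatorial): E = 1.12 kcal/mol.
Chair II (nitro equatorial, tert-butyl axial): E = 4.81 kcal/mol.
Chair I is the more stable (lower-energy) conformer, and in that chair the tert-butyl group is equatorial.

equatorial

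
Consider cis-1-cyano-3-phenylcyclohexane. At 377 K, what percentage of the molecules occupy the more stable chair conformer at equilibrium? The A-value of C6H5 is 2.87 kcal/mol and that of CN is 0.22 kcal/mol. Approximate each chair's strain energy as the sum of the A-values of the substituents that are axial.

C1 and C3 have the same parity, so for the cis isomer the two substituents are e,e in one chair and a,a in the other.
Chair I (phenyl axial, cyano axial): E = 3.09 kcal/mol; chair II (phenyl equatorial, cyano equatorial): E = 0.00 kcal/mol.
ΔG = 3.09 kcal/mol between the two chairs.
K = exp(ΔG/RT) with R = 1.987×10⁻³ kcal mol⁻¹ K⁻¹ and T = 377 K gives K ≈ 61.9.
Fraction in the lower-energy chair = K/(K+1) = 98.4%.

98.4%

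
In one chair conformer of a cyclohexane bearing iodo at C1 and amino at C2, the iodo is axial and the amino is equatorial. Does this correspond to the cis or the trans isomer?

cis

C1 and C2 have opposite parity, so their axial bonds point in opposite directions.
With opposite-parity carbons, two substituents on the same face are one axial and one equatorial; opposite faces give both axial or both equatorial.
Here the groups are axial/equatorial → same face → cis.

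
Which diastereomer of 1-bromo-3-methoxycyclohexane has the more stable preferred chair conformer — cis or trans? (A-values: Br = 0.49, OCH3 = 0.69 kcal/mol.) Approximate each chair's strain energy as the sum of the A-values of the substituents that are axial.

At 1,3 positions (parity same): cis → (e,e or a,a); trans → (a,e or e,a).
Best chair for cis: E = 0.00 kcal/mol; best chair for trans: E = 0.49 kcal/mol.
The cis isomer is lower by 0.49 kcal/mol.

cis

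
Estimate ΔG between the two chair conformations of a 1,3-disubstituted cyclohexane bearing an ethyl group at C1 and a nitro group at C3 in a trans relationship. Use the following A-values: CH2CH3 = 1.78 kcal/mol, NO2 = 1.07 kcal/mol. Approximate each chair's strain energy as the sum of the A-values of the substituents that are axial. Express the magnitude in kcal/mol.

C1 and C3 have the same parity, so for the trans isomer the two substituents are one axial and one equatorial in each chair.
Chair I (ethyl axial, nitro equatorial): E = 1.78 kcal/mol.
Chair II (ethyl equatorial, nitro axial): E = 1.07 kcal/mol.
ΔE = 1.78 − 1.07 = 0.71 kcal/mol; chair II is more stable.

0.71 kcal/mol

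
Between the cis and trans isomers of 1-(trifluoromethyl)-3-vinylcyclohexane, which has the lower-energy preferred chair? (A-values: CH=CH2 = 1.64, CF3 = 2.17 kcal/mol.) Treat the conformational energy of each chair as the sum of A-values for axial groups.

cis

At 1,3 positions (parity same): cis → (e,e or a,a); trans → (a,e or e,a).
Best chair for cis: E = 0.00 kcal/mol; best chair for trans: E = 1.64 kcal/mol.
The cis isomer is lower by 1.64 kcal/mol.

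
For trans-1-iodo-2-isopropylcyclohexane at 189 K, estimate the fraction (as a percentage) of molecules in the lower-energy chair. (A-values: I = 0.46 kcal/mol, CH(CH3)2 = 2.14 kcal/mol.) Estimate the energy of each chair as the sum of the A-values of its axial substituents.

99.9%

C1 and C2 have opposite parity, so for the trans isomer the two substituents are e,e in one chair and a,a in the other.
Chair I (iodo axial, isopropyl axial): E = 2.60 kcal/mol; chair II (iodo equatorial, isopropyl equatorial): E = 0.00 kcal/mol.
ΔG = 2.60 kcal/mol between the two chairs.
K = exp(ΔG/RT) with R = 1.987×10⁻³ kcal mol⁻¹ K⁻¹ and T = 189 K gives K ≈ 1.02e+03.
Fraction in the lower-energy chair = K/(K+1) = 99.9%.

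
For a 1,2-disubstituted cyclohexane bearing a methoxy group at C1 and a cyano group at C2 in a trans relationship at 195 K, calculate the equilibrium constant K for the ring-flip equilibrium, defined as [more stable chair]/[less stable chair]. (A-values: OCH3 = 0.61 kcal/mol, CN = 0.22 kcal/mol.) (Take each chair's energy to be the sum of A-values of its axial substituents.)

C1 and C2 have opposite parity, so for the trans isomer the two substituents are e,e in one chair and a,a in the other.
Chair I (methoxy axial, cyano axial): E = 0.83 kcal/mol; chair II (methoxy equatorial, cyano equatorial): E = 0.00 kcal/mol.
ΔG = 0.83 kcal/mol between the two chairs.
K = exp(ΔG/RT) with R = 1.987×10⁻³ kcal mol⁻¹ K⁻¹ and T = 195 K gives K ≈ 8.52.

K ≈ 8.52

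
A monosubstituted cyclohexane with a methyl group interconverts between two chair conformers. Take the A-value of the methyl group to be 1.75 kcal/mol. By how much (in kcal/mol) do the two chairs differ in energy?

A monosubstituted cyclohexane has one chair with the methyl group axial (E = A = 1.75 kcal/mol) and one with it equatorial (E = 0).
ΔE = 1.75 − 0 = 1.75 kcal/mol.

1.75 kcal/mol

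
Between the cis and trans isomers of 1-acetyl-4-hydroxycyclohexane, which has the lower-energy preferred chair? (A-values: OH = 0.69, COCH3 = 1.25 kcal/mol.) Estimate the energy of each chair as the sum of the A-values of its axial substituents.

At 1,4 positions (parity opposite): cis → (a,e or e,a); trans → (e,e or a,a).
Best chair for cis: E = 0.69 kcal/mol; best chair for trans: E = 0.00 kcal/mol.
The trans isomer is lower by 0.69 kcal/mol.

trans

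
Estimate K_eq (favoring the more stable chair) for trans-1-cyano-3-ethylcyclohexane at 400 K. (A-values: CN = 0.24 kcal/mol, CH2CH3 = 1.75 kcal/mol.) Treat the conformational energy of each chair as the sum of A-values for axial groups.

K ≈ 6.68

C1 and C3 have the same parity, so for the trans isomer the two substituents are one axial and one equatorial in each chair.
Chair I (cyano axial, ethyl equatorial): E = 0.24 kcal/mol; chair II (cyano equatorial, ethyl axial): E = 1.75 kcal/mol.
ΔG = 1.51 kcal/mol between the two chairs.
K = exp(ΔG/RT) with R = 1.987×10⁻³ kcal mol⁻¹ K⁻¹ and T = 400 K gives K ≈ 6.68.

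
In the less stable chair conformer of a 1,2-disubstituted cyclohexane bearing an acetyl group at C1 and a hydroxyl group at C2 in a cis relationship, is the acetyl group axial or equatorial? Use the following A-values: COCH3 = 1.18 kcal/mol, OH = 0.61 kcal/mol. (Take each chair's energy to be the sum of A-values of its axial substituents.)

C1 and C2 have opposite parity, so for the cis isomer the two substituents are one axial and one equatorial in each chair.
Chair I (acetyl axial, hydroxyl equatorial): E = 1.18 kcal/mol.
Chair II (acetyl equatorial, hydroxyl axial): E = 0.61 kcal/mol.
Chair I is the less stable (higher-energy) conformer, and in that chair the acetyl group is axial.

axial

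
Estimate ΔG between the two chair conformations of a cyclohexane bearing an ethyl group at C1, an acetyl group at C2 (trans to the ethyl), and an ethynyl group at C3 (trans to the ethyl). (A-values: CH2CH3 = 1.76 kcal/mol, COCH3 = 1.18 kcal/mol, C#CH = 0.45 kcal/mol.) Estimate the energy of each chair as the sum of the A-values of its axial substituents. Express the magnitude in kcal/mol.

Chair I (ethyl axial, acetyl axial, ethynyl equatorial): E = 2.94 kcal/mol.
Chair II (ethyl equatorial, acetyl equatorial, ethynyl axial): E = 0.45 kcal/mol.
ΔE = 2.94 − 0.45 = 2.49 kcal/mol; chair II is more stable.

2.49 kcal/mol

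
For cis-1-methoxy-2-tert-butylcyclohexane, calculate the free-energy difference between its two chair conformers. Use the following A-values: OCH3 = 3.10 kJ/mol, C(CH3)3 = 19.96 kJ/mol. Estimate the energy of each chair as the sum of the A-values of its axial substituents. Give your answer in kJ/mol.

C1 and C2 have opposite parity, so for the cis isomer the two substituents are one axial and one equatorial in each chair.
Chair I (methoxy axial, tert-butyl equatorial): E = 3.10 kJ/mol.
Chair II (methoxy equatorial, tert-butyl axial): E = 19.96 kJ/mol.
ΔE = 19.96 − 3.10 = 16.86 kJ/mol; chair I is more stable.

16.86 kJ/mol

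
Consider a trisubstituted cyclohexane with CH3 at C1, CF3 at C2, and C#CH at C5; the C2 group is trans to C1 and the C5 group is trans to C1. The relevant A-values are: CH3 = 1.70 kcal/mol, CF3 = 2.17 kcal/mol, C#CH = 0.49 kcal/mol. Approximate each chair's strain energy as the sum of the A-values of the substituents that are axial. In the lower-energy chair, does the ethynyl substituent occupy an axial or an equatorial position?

Chair I (methyl axial, trifluoromethyl axial, ethynyl equatorial): E = 3.87 kcal/mol.
Chair II (methyl equatorial, trifluoromethyl equatorial, ethynyl axial): E = 0.49 kcal/mol.
Chair II is the more stable (lower-energy) conformer, and in that chair the ethynyl group is axial.

axial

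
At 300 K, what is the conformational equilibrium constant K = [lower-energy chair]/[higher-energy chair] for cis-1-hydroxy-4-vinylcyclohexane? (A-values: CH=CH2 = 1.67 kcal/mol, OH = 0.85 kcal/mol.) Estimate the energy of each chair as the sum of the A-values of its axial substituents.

K ≈ 3.96

C1 and C4 have opposite parity, so for the cis isomer the two substituents are one axial and one equatorial in each chair.
Chair I (vinyl axial, hydroxyl equatorial): E = 1.67 kcal/mol; chair II (vinyl equatorial, hydroxyl axial): E = 0.85 kcal/mol.
ΔG = 0.82 kcal/mol between the two chairs.
K = exp(ΔG/RT) with R = 1.987×10⁻³ kcal mol⁻¹ K⁻¹ and T = 300 K gives K ≈ 3.96.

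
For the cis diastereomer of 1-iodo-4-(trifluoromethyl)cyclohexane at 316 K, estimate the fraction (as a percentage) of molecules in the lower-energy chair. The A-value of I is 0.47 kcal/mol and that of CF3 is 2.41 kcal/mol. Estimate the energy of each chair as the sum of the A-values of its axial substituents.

95.6%

C1 and C4 have opposite parity, so for the cis isomer the two substituents are one axial and one equatorial in each chair.
Chair I (iodo axial, trifluoromethyl equatorial): E = 0.47 kcal/mol; chair II (iodo equatorial, trifluoromethyl axial): E = 2.41 kcal/mol.
ΔG = 1.94 kcal/mol between the two chairs.
K = exp(ΔG/RT) with R = 1.987×10⁻³ kcal mol⁻¹ K⁻¹ and T = 316 K gives K ≈ 22.
Fraction in the lower-energy chair = K/(K+1) = 95.6%.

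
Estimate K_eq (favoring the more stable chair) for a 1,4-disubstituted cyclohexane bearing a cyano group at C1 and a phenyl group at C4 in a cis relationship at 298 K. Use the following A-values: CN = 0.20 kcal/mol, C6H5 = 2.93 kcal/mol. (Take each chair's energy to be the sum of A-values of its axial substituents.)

C1 and C4 have opposite parity, so for the cis isomer the two substituents are one axial and one equatorial in each chair.
Chair I (cyano axial, phenyl equatorial): E = 0.20 kcal/mol; chair II (cyano equatorial, phenyl axial): E = 2.93 kcal/mol.
ΔG = 2.73 kcal/mol between the two chairs.
K = exp(ΔG/RT) with R = 1.987×10⁻³ kcal mol⁻¹ K⁻¹ and T = 298 K gives K ≈ 101.

K ≈ 101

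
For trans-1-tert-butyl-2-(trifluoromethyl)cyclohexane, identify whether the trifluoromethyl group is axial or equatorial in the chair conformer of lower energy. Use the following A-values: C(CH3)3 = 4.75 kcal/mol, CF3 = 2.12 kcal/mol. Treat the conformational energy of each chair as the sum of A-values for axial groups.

equatorial

C1 and C2 have opposite parity, so for the trans isomer the two substituents are e,e in one chair and a,a in the other.
Chair I (tert-butyl axial, trifluoromethyl axial): E = 6.87 kcal/mol.
Chair II (tert-butyl equatorial, trifluoromethyl equatorial): E = 0.00 kcal/mol.
Chair II is the more stable (lower-energy) conformer, and in that chair the trifluoromethyl group is equatorial.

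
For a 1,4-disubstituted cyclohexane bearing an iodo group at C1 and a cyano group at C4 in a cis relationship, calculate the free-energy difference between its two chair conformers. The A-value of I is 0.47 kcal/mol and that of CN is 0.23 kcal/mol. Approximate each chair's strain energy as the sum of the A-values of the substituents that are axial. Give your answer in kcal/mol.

C1 and C4 have opposite parity, so for the cis isomer the two substituents are one axial and one equatorial in each chair.
Chair I (iodo axial, cyano equatorial): E = 0.47 kcal/mol.
Chair II (iodo equatorial, cyano axial): E = 0.23 kcal/mol.
ΔE = 0.47 − 0.23 = 0.24 kcal/mol; chair II is more stable.

0.24 kcal/mol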